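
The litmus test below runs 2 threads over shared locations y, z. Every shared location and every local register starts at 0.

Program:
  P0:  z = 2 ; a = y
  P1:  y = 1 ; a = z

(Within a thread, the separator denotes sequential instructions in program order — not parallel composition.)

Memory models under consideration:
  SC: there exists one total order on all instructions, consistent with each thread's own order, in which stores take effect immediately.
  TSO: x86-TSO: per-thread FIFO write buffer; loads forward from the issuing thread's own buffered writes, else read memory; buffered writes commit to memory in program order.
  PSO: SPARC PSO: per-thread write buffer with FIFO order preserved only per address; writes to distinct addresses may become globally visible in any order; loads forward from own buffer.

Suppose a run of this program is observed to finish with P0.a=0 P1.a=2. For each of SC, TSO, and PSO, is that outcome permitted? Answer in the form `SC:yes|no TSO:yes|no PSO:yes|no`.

SC:yes TSO:yes PSO:yes

outcome vector order: (P0.a,P1.a)
SC: 3 outcomes — {0/2 1/0 1/2}
TSO: 4 outcomes — {0/0 0/2 1/0 1/2}
PSO: 4 outcomes — {0/0 0/2 1/0 1/2}
target 0/2 ∈ {SC,TSO,PSO}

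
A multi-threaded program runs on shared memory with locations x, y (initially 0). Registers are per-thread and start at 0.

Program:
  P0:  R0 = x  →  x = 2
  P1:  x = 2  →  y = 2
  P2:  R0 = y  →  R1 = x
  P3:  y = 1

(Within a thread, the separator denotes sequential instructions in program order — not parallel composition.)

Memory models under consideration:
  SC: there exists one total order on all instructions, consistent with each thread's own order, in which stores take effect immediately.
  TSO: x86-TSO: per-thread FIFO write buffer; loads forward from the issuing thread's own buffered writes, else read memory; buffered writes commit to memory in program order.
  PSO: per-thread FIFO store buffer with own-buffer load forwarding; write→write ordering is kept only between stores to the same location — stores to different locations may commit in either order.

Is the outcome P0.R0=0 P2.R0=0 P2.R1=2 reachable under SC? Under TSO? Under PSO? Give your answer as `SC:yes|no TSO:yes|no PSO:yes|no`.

outcome vector order: (P0.R0,P2.R0,P2.R1)
SC (10): 000 002 010 012 022 200 202 210 212 222
TSO (10): 000 002 010 012 022 200 202 210 212 222
PSO (12): 000 002 010 012 020 022 200 202 210 212 220 222
target 002 ∈ {SC,TSO,PSO}

SC:yes TSO:yes PSO:yes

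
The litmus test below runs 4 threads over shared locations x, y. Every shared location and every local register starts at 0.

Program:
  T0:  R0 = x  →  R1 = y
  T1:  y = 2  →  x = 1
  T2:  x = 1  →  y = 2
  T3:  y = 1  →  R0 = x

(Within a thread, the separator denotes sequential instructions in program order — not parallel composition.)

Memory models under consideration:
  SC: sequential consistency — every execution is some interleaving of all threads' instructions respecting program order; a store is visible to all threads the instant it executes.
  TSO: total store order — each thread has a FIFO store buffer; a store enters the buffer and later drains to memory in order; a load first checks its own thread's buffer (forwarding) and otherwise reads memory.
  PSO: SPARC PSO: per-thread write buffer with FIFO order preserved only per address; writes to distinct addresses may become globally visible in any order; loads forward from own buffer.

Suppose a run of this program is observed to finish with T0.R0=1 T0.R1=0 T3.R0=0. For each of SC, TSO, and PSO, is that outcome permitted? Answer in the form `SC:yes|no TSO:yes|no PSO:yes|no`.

SC:no TSO:yes PSO:yes

outcome vector order: (T0.R0,T0.R1,T3.R0)
SC: 11 outcomes — {000, 001, 010, 011, 020, 021, 101, 110, 111, 120, 121}
TSO: 12 outcomes — {000, 001, 010, 011, 020, 021, 100, 101, 110, 111, 120, 121}
PSO: 12 outcomes — {000, 001, 010, 011, 020, 021, 100, 101, 110, 111, 120, 121}
target 100 ∈ {TSO,PSO}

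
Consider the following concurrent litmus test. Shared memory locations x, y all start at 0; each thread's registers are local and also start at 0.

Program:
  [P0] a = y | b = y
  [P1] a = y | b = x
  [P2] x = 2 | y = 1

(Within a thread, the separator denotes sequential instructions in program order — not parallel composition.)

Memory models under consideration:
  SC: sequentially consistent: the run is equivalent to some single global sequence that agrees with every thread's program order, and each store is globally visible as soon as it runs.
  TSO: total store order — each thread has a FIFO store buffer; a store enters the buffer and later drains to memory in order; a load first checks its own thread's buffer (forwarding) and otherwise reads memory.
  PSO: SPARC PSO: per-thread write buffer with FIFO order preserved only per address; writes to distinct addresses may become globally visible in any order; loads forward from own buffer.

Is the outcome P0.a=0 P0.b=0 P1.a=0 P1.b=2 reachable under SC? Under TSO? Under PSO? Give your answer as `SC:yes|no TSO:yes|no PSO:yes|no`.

SC:yes TSO:yes PSO:yes

outcome vector order: (P0.a,P0.b,P1.a,P1.b)
SC: 9 outcomes — {0/0/0/0 0/0/0/2 0/0/1/2 0/1/0/0 0/1/0/2 0/1/1/2 1/1/0/0 1/1/0/2 1/1/1/2}
TSO: 9 outcomes — {0/0/0/0 0/0/0/2 0/0/1/2 0/1/0/0 0/1/0/2 0/1/1/2 1/1/0/0 1/1/0/2 1/1/1/2}
PSO: 12 outcomes — {0/0/0/0 0/0/0/2 0/0/1/0 0/0/1/2 0/1/0/0 0/1/0/2 0/1/1/0 0/1/1/2 1/1/0/0 1/1/0/2 1/1/1/0 1/1/1/2}
target 0/0/0/2 ∈ {SC,TSO,PSO}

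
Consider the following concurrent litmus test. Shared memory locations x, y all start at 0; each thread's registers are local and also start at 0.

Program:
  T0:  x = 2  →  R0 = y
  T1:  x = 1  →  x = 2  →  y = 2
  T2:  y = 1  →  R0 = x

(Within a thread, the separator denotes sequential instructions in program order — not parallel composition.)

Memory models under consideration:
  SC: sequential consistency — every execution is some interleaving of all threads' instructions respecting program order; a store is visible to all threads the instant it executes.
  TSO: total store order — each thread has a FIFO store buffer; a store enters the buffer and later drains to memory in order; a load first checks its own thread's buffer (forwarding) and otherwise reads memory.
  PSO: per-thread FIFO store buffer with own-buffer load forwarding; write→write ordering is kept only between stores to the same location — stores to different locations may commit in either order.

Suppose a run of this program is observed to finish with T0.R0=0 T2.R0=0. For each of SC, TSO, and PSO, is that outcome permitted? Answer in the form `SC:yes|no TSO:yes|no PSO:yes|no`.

SC:no TSO:yes PSO:yes

outcome vector order: (T0.R0,T2.R0)
SC: 8 outcomes — {<0 1>; <0 2>; <1 0>; <1 1>; <1 2>; <2 0>; <2 1>; <2 2>}
TSO: 9 outcomes — {<0 0>; <0 1>; <0 2>; <1 0>; <1 1>; <1 2>; <2 0>; <2 1>; <2 2>}
PSO: 9 outcomes — {<0 0>; <0 1>; <0 2>; <1 0>; <1 1>; <1 2>; <2 0>; <2 1>; <2 2>}
target <0 0> ∈ {TSO,PSO}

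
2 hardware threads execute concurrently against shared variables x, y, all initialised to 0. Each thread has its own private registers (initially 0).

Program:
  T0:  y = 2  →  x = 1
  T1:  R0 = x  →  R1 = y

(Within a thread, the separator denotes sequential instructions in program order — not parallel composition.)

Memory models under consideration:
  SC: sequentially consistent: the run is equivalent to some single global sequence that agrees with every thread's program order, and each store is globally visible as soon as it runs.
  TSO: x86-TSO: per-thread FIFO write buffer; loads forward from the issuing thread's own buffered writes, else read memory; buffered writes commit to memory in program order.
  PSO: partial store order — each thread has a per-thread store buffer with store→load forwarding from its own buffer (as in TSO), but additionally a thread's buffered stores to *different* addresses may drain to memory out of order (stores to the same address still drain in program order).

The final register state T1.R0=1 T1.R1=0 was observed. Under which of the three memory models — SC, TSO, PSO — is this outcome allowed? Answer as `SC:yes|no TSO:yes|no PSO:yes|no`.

SC:no TSO:no PSO:yes

outcome vector order: (T1.R0,T1.R1)
SC (3): 0/0; 0/2; 1/2
TSO (3): 0/0; 0/2; 1/2
PSO (4): 0/0; 0/2; 1/0; 1/2
target 1/0 ∈ {PSO}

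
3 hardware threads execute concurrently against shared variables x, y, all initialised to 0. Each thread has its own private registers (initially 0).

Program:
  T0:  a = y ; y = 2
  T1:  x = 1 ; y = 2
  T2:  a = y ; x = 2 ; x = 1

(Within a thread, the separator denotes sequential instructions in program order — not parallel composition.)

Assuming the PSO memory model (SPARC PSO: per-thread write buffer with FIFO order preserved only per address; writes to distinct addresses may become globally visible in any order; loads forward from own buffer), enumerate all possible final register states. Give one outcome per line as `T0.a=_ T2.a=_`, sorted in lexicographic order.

T0.a=0 T2.a=0
T0.a=0 T2.a=2
T0.a=2 T2.a=0
T0.a=2 T2.a=2

outcome vector order: (T0.a,T2.a)
|PSO outcomes| = 4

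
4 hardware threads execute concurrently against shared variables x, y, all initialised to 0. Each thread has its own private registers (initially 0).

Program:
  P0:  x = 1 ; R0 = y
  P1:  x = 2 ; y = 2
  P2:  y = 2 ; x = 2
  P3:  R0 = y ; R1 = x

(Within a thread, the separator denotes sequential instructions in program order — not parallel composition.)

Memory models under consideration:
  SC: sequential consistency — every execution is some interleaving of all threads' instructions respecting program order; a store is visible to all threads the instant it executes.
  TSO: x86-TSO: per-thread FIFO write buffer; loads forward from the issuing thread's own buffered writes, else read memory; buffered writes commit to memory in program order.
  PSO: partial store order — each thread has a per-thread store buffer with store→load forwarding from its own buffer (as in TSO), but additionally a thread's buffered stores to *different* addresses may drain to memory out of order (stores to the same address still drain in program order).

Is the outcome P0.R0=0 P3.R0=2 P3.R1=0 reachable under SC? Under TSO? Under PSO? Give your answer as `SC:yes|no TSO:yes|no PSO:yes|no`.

SC:no TSO:yes PSO:yes

outcome vector order: (P0.R0,P3.R0,P3.R1)
SC: 11 outcomes — {000 001 002 021 022 200 201 202 220 221 222}
TSO: 12 outcomes — {000 001 002 020 021 022 200 201 202 220 221 222}
PSO: 12 outcomes — {000 001 002 020 021 022 200 201 202 220 221 222}
target 020 ∈ {TSO,PSO}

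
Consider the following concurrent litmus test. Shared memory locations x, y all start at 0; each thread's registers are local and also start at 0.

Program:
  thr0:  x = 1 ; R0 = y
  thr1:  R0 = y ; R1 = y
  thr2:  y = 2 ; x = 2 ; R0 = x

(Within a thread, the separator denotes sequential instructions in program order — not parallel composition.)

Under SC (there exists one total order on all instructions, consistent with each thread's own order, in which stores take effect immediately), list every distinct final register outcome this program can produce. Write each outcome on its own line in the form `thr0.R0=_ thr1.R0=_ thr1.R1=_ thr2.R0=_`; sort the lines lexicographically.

outcome vector order: (thr0.R0,thr1.R0,thr1.R1,thr2.R0)
|SC outcomes| = 9

thr0.R0=0 thr1.R0=0 thr1.R1=0 thr2.R0=2
thr0.R0=0 thr1.R0=0 thr1.R1=2 thr2.R0=2
thr0.R0=0 thr1.R0=2 thr1.R1=2 thr2.R0=2
thr0.R0=2 thr1.R0=0 thr1.R1=0 thr2.R0=1
thr0.R0=2 thr1.R0=0 thr1.R1=0 thr2.R0=2
thr0.R0=2 thr1.R0=0 thr1.R1=2 thr2.R0=1
thr0.R0=2 thr1.R0=0 thr1.R1=2 thr2.R0=2
thr0.R0=2 thr1.R0=2 thr1.R1=2 thr2.R0=1
thr0.R0=2 thr1.R0=2 thr1.R1=2 thr2.R0=2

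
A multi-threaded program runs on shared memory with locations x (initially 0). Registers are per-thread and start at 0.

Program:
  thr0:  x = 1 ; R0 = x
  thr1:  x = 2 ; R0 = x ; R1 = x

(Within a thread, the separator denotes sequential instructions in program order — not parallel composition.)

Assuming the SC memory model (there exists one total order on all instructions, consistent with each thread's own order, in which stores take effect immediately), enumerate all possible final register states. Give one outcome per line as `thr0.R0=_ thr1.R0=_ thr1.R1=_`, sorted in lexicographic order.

thr0.R0=1 thr1.R0=1 thr1.R1=1
thr0.R0=1 thr1.R0=2 thr1.R1=1
thr0.R0=1 thr1.R0=2 thr1.R1=2
thr0.R0=2 thr1.R0=2 thr1.R1=2

outcome vector order: (thr0.R0,thr1.R0,thr1.R1)
|SC outcomes| = 4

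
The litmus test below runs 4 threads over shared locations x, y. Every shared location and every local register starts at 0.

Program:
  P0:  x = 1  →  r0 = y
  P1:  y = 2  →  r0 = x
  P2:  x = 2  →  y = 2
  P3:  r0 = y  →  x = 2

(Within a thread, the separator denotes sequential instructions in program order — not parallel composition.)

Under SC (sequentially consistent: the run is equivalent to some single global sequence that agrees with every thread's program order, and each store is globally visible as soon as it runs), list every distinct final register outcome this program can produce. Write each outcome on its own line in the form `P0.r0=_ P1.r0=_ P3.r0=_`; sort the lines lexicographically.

outcome vector order: (P0.r0,P1.r0,P3.r0)
|SC outcomes| = 10

P0.r0=0 P1.r0=1 P3.r0=0
P0.r0=0 P1.r0=1 P3.r0=2
P0.r0=0 P1.r0=2 P3.r0=0
P0.r0=0 P1.r0=2 P3.r0=2
P0.r0=2 P1.r0=0 P3.r0=0
P0.r0=2 P1.r0=0 P3.r0=2
P0.r0=2 P1.r0=1 P3.r0=0
P0.r0=2 P1.r0=1 P3.r0=2
P0.r0=2 P1.r0=2 P3.r0=0
P0.r0=2 P1.r0=2 P3.r0=2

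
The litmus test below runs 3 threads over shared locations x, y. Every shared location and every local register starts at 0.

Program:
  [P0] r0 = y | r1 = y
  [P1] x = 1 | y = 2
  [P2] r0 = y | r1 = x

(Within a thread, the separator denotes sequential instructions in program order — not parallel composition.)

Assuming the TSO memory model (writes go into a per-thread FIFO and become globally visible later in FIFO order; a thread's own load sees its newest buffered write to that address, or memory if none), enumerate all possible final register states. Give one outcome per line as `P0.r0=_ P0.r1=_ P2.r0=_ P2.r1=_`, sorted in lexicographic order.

P0.r0=0 P0.r1=0 P2.r0=0 P2.r1=0
P0.r0=0 P0.r1=0 P2.r0=0 P2.r1=1
P0.r0=0 P0.r1=0 P2.r0=2 P2.r1=1
P0.r0=0 P0.r1=2 P2.r0=0 P2.r1=0
P0.r0=0 P0.r1=2 P2.r0=0 P2.r1=1
P0.r0=0 P0.r1=2 P2.r0=2 P2.r1=1
P0.r0=2 P0.r1=2 P2.r0=0 P2.r1=0
P0.r0=2 P0.r1=2 P2.r0=0 P2.r1=1
P0.r0=2 P0.r1=2 P2.r0=2 P2.r1=1

outcome vector order: (P0.r0,P0.r1,P2.r0,P2.r1)
|TSO outcomes| = 9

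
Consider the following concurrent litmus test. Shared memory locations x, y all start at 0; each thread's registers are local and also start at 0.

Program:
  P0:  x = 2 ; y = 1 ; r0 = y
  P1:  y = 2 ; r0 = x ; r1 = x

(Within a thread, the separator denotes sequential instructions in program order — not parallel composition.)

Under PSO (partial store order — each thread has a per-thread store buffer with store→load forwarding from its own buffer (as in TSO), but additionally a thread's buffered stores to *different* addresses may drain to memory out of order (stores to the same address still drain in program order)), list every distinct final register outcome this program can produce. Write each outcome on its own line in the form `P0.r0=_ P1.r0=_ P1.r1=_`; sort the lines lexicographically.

outcome vector order: (P0.r0,P1.r0,P1.r1)
|PSO outcomes| = 6

P0.r0=1 P1.r0=0 P1.r1=0
P0.r0=1 P1.r0=0 P1.r1=2
P0.r0=1 P1.r0=2 P1.r1=2
P0.r0=2 P1.r0=0 P1.r1=0
P0.r0=2 P1.r0=0 P1.r1=2
P0.r0=2 P1.r0=2 P1.r1=2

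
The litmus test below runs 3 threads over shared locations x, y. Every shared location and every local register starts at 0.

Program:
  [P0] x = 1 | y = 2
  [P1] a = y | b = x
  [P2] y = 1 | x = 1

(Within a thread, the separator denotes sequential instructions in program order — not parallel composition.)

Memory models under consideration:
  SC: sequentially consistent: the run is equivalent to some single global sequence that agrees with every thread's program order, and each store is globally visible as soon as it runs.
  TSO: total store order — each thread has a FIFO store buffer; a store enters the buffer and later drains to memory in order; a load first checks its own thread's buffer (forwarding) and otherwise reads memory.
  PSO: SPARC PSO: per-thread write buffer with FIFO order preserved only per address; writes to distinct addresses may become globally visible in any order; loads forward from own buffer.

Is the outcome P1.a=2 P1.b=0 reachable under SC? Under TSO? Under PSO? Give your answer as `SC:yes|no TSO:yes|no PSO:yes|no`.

outcome vector order: (P1.a,P1.b)
SC (5): 0/0; 0/1; 1/0; 1/1; 2/1
TSO (5): 0/0; 0/1; 1/0; 1/1; 2/1
PSO (6): 0/0; 0/1; 1/0; 1/1; 2/0; 2/1
target 2/0 ∈ {PSO}

SC:no TSO:no PSO:yes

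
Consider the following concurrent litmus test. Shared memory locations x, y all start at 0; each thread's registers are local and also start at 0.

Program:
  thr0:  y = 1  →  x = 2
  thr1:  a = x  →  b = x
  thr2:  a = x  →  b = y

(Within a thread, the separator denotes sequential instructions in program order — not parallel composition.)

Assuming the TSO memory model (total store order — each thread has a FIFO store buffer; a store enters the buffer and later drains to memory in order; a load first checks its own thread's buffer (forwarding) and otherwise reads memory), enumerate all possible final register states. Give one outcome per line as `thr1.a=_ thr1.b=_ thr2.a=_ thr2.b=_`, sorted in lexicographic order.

outcome vector order: (thr1.a,thr1.b,thr2.a,thr2.b)
|TSO outcomes| = 9

thr1.a=0 thr1.b=0 thr2.a=0 thr2.b=0
thr1.a=0 thr1.b=0 thr2.a=0 thr2.b=1
thr1.a=0 thr1.b=0 thr2.a=2 thr2.b=1
thr1.a=0 thr1.b=2 thr2.a=0 thr2.b=0
thr1.a=0 thr1.b=2 thr2.a=0 thr2.b=1
thr1.a=0 thr1.b=2 thr2.a=2 thr2.b=1
thr1.a=2 thr1.b=2 thr2.a=0 thr2.b=0
thr1.a=2 thr1.b=2 thr2.a=0 thr2.b=1
thr1.a=2 thr1.b=2 thr2.a=2 thr2.b=1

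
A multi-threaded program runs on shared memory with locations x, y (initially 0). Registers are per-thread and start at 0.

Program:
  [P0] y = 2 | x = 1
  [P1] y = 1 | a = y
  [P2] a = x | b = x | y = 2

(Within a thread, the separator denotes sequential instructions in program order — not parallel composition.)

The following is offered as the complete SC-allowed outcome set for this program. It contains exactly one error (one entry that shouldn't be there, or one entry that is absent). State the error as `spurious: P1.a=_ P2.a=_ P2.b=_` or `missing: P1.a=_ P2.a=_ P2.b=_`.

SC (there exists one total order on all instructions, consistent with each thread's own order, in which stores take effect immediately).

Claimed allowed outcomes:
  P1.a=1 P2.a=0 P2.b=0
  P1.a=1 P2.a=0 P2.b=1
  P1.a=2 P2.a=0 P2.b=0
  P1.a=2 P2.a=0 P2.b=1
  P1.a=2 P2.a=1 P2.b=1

outcome vector order: (P1.a,P2.a,P2.b)
SC (6): <1 0 0> <1 0 1> <1 1 1> <2 0 0> <2 0 1> <2 1 1>
SC∖claimed = {<1 1 1>}

missing: P1.a=1 P2.a=1 P2.b=1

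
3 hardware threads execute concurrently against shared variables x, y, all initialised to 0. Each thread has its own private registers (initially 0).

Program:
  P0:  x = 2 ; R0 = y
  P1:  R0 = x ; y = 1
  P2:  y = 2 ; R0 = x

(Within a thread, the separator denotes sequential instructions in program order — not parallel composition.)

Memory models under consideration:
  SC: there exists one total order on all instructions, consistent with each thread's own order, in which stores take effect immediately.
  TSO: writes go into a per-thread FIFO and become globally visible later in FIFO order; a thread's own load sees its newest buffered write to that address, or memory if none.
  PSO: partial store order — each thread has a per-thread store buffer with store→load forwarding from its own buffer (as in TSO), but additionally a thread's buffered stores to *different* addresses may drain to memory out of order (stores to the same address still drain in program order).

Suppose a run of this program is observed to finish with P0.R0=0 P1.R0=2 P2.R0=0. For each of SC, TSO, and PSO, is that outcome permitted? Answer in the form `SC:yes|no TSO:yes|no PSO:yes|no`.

SC:no TSO:yes PSO:yes

outcome vector order: (P0.R0,P1.R0,P2.R0)
[SC] allowed = {(0,0,2) (0,2,2) (1,0,0) (1,0,2) (1,2,0) (1,2,2) (2,0,0) (2,0,2) (2,2,0) (2,2,2)}
[TSO] allowed = {(0,0,0) (0,0,2) (0,2,0) (0,2,2) (1,0,0) (1,0,2) (1,2,0) (1,2,2) (2,0,0) (2,0,2) (2,2,0) (2,2,2)}
[PSO] allowed = {(0,0,0) (0,0,2) (0,2,0) (0,2,2) (1,0,0) (1,0,2) (1,2,0) (1,2,2) (2,0,0) (2,0,2) (2,2,0) (2,2,2)}
target (0,2,0) ∈ {TSO,PSO}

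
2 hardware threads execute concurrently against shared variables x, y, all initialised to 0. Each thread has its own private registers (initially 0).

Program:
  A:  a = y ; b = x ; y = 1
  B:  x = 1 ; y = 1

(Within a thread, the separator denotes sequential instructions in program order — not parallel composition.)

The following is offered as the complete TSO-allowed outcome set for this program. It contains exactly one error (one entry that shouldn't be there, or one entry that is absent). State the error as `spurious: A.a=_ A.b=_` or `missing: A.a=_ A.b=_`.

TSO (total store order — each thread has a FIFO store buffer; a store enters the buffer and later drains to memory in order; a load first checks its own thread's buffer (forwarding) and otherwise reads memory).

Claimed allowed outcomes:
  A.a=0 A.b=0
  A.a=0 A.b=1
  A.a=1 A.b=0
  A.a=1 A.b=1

outcome vector order: (A.a,A.b)
TSO: 3 outcomes — {<0 0>, <0 1>, <1 1>}
claimed∖TSO = {<1 0>}

spurious: A.a=1 A.b=0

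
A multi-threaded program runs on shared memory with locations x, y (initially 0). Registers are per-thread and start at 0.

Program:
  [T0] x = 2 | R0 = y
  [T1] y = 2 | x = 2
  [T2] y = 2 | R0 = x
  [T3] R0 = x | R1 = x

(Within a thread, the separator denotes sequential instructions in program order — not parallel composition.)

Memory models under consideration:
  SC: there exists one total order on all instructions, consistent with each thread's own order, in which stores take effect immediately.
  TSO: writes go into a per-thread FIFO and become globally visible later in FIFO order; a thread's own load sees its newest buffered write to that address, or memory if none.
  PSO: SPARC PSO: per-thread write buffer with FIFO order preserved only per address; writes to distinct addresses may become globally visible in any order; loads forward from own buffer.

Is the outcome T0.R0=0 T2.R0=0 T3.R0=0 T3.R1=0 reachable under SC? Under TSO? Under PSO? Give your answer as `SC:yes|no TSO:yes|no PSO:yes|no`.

outcome vector order: (T0.R0,T2.R0,T3.R0,T3.R1)
under SC → 0/2/0/0; 0/2/0/2; 0/2/2/2; 2/0/0/0; 2/0/0/2; 2/0/2/2; 2/2/0/0; 2/2/0/2; 2/2/2/2
under TSO → 0/0/0/0; 0/0/0/2; 0/0/2/2; 0/2/0/0; 0/2/0/2; 0/2/2/2; 2/0/0/0; 2/0/0/2; 2/0/2/2; 2/2/0/0; 2/2/0/2; 2/2/2/2
under PSO → 0/0/0/0; 0/0/0/2; 0/0/2/2; 0/2/0/0; 0/2/0/2; 0/2/2/2; 2/0/0/0; 2/0/0/2; 2/0/2/2; 2/2/0/0; 2/2/0/2; 2/2/2/2
target 0/0/0/0 ∈ {TSO,PSO}

SC:no TSO:yes PSO:yes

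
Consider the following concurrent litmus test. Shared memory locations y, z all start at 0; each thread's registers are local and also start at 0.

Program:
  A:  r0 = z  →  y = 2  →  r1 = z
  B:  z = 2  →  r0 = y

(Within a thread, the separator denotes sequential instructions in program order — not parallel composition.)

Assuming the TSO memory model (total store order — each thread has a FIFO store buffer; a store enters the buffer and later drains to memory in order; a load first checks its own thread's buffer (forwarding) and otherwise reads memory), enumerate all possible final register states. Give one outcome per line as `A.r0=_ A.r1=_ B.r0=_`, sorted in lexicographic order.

A.r0=0 A.r1=0 B.r0=0
A.r0=0 A.r1=0 B.r0=2
A.r0=0 A.r1=2 B.r0=0
A.r0=0 A.r1=2 B.r0=2
A.r0=2 A.r1=2 B.r0=0
A.r0=2 A.r1=2 B.r0=2

outcome vector order: (A.r0,A.r1,B.r0)
|TSO outcomes| = 6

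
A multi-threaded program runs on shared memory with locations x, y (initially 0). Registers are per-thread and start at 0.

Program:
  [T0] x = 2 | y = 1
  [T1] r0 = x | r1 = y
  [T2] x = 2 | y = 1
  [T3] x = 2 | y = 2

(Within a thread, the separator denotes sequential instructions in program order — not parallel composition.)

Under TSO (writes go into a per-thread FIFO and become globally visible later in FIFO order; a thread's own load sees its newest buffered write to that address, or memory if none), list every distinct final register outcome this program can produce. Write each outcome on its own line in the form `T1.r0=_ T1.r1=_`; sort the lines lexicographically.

T1.r0=0 T1.r1=0
T1.r0=0 T1.r1=1
T1.r0=0 T1.r1=2
T1.r0=2 T1.r1=0
T1.r0=2 T1.r1=1
T1.r0=2 T1.r1=2

outcome vector order: (T1.r0,T1.r1)
|TSO outcomes| = 6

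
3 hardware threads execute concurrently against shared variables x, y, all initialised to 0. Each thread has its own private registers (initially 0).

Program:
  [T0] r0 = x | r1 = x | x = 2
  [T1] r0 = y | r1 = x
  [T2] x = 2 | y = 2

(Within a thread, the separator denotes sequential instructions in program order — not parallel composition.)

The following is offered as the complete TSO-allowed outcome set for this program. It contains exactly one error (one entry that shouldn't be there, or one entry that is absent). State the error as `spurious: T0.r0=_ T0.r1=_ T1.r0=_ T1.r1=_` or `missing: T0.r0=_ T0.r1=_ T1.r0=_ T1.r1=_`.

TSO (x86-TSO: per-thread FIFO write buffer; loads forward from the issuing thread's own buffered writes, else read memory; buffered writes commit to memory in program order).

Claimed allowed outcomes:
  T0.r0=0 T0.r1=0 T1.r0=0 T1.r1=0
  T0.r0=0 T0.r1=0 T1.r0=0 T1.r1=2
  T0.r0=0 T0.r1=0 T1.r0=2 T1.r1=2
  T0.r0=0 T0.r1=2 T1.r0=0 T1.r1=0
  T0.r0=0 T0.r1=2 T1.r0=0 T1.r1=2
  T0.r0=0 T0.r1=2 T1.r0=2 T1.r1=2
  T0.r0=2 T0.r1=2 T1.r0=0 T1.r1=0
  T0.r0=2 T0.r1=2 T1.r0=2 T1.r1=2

outcome vector order: (T0.r0,T0.r1,T1.r0,T1.r1)
under TSO → (0,0,0,0), (0,0,0,2), (0,0,2,2), (0,2,0,0), (0,2,0,2), (0,2,2,2), (2,2,0,0), (2,2,0,2), (2,2,2,2)
TSO∖claimed = {(2,2,0,2)}

missing: T0.r0=2 T0.r1=2 T1.r0=0 T1.r1=2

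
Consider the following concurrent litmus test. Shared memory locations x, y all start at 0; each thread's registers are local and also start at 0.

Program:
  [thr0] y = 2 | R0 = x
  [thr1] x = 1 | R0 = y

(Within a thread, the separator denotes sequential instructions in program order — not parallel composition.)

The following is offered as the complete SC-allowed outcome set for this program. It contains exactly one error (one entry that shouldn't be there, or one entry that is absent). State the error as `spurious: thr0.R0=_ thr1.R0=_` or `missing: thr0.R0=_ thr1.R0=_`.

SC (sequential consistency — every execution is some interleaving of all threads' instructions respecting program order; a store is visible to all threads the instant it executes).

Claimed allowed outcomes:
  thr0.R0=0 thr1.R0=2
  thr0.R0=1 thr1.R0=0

missing: thr0.R0=1 thr1.R0=2

outcome vector order: (thr0.R0,thr1.R0)
SC: 3 outcomes — {<0 2>, <1 0>, <1 2>}
SC∖claimed = {<1 2>}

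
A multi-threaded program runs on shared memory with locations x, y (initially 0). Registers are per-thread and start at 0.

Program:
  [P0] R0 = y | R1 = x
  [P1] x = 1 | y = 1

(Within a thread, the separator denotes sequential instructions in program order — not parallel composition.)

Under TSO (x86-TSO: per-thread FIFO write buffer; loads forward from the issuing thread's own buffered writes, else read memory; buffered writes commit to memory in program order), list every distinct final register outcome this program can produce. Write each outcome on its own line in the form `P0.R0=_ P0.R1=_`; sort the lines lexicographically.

outcome vector order: (P0.R0,P0.R1)
|TSO outcomes| = 3

P0.R0=0 P0.R1=0
P0.R0=0 P0.R1=1
P0.R0=1 P0.R1=1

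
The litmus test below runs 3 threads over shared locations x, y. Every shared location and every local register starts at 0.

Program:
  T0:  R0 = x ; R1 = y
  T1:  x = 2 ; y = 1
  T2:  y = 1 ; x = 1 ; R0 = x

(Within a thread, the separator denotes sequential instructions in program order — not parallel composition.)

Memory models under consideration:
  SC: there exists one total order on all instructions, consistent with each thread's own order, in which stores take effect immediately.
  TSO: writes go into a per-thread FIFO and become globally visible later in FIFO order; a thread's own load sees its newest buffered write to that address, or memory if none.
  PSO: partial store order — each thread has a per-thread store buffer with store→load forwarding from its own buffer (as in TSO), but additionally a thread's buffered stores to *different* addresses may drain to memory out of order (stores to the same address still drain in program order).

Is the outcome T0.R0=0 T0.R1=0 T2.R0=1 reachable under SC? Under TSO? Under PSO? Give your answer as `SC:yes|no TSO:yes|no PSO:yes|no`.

outcome vector order: (T0.R0,T0.R1,T2.R0)
SC: 9 outcomes — {0/0/1; 0/0/2; 0/1/1; 0/1/2; 1/1/1; 1/1/2; 2/0/1; 2/1/1; 2/1/2}
TSO: 9 outcomes — {0/0/1; 0/0/2; 0/1/1; 0/1/2; 1/1/1; 1/1/2; 2/0/1; 2/1/1; 2/1/2}
PSO: 12 outcomes — {0/0/1; 0/0/2; 0/1/1; 0/1/2; 1/0/1; 1/0/2; 1/1/1; 1/1/2; 2/0/1; 2/0/2; 2/1/1; 2/1/2}
target 0/0/1 ∈ {SC,TSO,PSO}

SC:yes TSO:yes PSO:yes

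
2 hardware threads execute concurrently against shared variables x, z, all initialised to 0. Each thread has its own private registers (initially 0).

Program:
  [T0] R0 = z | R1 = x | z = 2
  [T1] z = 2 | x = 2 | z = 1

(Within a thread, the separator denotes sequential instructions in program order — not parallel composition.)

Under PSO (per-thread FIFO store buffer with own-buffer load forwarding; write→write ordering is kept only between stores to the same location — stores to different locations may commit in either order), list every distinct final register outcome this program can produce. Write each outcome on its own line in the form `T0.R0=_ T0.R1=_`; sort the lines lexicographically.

T0.R0=0 T0.R1=0
T0.R0=0 T0.R1=2
T0.R0=1 T0.R1=0
T0.R0=1 T0.R1=2
T0.R0=2 T0.R1=0
T0.R0=2 T0.R1=2

outcome vector order: (T0.R0,T0.R1)
|PSO outcomes| = 6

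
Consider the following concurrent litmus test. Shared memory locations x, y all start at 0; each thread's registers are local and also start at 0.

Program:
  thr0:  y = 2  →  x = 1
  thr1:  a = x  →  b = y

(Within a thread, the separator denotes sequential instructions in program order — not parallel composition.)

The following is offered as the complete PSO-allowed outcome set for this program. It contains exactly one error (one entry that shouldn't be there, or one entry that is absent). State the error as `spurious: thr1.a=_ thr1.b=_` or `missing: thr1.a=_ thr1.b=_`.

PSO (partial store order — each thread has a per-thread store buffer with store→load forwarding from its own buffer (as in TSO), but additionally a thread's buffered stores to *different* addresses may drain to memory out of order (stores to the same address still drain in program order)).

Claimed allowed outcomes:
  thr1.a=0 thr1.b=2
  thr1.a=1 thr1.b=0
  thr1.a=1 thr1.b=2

missing: thr1.a=0 thr1.b=0

outcome vector order: (thr1.a,thr1.b)
under PSO → (0,0), (0,2), (1,0), (1,2)
PSO∖claimed = {(0,0)}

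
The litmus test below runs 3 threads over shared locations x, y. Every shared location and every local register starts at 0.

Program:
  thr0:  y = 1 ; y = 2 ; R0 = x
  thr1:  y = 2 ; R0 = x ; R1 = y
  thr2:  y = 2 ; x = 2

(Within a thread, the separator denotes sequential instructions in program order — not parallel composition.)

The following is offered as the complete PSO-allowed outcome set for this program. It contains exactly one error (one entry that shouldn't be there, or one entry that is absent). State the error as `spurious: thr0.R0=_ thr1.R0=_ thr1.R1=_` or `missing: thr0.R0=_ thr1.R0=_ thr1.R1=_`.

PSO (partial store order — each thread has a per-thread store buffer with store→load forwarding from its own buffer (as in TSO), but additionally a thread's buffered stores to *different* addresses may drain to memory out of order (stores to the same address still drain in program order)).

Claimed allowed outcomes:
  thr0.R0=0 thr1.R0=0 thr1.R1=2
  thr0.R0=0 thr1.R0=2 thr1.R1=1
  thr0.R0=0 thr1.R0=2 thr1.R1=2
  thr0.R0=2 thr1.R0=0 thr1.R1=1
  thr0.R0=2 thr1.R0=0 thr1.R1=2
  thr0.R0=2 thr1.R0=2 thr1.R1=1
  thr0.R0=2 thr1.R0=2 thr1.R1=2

outcome vector order: (thr0.R0,thr1.R0,thr1.R1)
PSO: 8 outcomes — {001 002 021 022 201 202 221 222}
PSO∖claimed = {001}

missing: thr0.R0=0 thr1.R0=0 thr1.R1=1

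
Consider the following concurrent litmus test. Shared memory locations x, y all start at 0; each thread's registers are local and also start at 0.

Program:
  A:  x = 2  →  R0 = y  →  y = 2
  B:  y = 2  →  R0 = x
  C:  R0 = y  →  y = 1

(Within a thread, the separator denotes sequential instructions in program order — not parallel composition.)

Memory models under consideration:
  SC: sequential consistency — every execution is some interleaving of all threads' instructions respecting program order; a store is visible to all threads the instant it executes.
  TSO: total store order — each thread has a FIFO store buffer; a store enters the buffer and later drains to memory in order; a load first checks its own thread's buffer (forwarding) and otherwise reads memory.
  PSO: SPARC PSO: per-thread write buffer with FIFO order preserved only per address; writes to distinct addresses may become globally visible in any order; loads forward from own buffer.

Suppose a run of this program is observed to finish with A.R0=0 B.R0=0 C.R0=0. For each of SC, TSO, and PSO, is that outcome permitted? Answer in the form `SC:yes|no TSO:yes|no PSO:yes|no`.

outcome vector order: (A.R0,B.R0,C.R0)
under SC → 020, 022, 100, 102, 120, 122, 200, 202, 220, 222
under TSO → 000, 002, 020, 022, 100, 102, 120, 122, 200, 202, 220, 222
under PSO → 000, 002, 020, 022, 100, 102, 120, 122, 200, 202, 220, 222
target 000 ∈ {TSO,PSO}

SC:no TSO:yes PSO:yes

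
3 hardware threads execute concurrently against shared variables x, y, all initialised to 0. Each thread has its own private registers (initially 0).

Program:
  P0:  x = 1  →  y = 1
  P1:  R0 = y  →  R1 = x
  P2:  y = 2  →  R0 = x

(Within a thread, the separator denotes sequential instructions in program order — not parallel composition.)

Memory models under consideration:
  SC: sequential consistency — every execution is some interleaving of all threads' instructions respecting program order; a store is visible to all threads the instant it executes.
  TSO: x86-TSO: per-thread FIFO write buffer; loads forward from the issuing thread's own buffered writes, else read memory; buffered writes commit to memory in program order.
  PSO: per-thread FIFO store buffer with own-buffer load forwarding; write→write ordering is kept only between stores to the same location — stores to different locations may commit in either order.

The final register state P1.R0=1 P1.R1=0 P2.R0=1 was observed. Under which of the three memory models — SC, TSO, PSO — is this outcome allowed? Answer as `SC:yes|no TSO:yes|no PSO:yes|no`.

SC:no TSO:no PSO:yes

outcome vector order: (P1.R0,P1.R1,P2.R0)
SC (10): (0,0,0) (0,0,1) (0,1,0) (0,1,1) (1,1,0) (1,1,1) (2,0,0) (2,0,1) (2,1,0) (2,1,1)
TSO (10): (0,0,0) (0,0,1) (0,1,0) (0,1,1) (1,1,0) (1,1,1) (2,0,0) (2,0,1) (2,1,0) (2,1,1)
PSO (12): (0,0,0) (0,0,1) (0,1,0) (0,1,1) (1,0,0) (1,0,1) (1,1,0) (1,1,1) (2,0,0) (2,0,1) (2,1,0) (2,1,1)
target (1,0,1) ∈ {PSO}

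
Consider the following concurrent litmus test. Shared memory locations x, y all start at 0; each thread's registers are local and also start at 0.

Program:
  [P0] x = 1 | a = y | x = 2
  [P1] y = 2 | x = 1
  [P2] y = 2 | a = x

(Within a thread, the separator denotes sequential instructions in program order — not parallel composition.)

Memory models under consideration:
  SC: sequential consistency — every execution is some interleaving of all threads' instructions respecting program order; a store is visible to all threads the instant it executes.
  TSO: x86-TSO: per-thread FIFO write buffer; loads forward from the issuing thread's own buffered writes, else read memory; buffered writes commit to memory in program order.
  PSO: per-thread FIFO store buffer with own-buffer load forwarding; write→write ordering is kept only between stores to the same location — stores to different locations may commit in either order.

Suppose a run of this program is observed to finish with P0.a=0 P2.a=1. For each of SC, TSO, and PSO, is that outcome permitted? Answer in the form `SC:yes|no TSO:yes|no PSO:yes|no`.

outcome vector order: (P0.a,P2.a)
SC (5): <0 1> <0 2> <2 0> <2 1> <2 2>
TSO (6): <0 0> <0 1> <0 2> <2 0> <2 1> <2 2>
PSO (6): <0 0> <0 1> <0 2> <2 0> <2 1> <2 2>
target <0 1> ∈ {SC,TSO,PSO}

SC:yes TSO:yes PSO:yes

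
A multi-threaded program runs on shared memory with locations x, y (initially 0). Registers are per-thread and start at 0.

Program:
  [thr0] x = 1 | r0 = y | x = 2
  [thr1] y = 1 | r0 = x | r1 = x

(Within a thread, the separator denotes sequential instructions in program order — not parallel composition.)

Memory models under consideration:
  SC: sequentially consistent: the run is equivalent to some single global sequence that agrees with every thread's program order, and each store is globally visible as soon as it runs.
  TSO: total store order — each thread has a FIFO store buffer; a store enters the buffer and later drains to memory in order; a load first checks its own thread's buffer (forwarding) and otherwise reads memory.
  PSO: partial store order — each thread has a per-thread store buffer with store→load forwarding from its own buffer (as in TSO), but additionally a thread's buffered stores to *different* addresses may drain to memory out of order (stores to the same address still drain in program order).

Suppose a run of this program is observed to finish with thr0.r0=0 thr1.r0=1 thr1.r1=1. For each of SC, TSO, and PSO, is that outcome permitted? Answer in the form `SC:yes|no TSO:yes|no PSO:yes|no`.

SC:yes TSO:yes PSO:yes

outcome vector order: (thr0.r0,thr1.r0,thr1.r1)
under SC → 0/1/1 0/1/2 0/2/2 1/0/0 1/0/1 1/0/2 1/1/1 1/1/2 1/2/2
under TSO → 0/0/0 0/0/1 0/0/2 0/1/1 0/1/2 0/2/2 1/0/0 1/0/1 1/0/2 1/1/1 1/1/2 1/2/2
under PSO → 0/0/0 0/0/1 0/0/2 0/1/1 0/1/2 0/2/2 1/0/0 1/0/1 1/0/2 1/1/1 1/1/2 1/2/2
target 0/1/1 ∈ {SC,TSO,PSO}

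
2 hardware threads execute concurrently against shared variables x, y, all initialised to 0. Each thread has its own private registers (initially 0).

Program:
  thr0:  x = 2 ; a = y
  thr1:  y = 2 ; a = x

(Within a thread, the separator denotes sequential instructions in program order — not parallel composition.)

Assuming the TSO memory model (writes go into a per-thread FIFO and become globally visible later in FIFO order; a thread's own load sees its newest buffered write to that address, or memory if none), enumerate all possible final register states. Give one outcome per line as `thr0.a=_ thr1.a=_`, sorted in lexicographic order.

outcome vector order: (thr0.a,thr1.a)
|TSO outcomes| = 4

thr0.a=0 thr1.a=0
thr0.a=0 thr1.a=2
thr0.a=2 thr1.a=0
thr0.a=2 thr1.a=2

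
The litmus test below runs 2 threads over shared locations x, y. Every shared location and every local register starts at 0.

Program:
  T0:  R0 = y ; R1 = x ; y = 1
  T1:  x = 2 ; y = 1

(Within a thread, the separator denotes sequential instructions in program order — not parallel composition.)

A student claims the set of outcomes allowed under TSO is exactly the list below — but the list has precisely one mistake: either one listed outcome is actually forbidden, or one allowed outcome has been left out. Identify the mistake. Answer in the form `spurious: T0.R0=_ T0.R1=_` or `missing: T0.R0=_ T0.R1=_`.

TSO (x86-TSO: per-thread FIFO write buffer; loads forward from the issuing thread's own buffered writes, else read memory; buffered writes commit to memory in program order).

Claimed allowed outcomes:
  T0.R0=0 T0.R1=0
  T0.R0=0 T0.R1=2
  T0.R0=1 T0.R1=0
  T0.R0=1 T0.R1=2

spurious: T0.R0=1 T0.R1=0

outcome vector order: (T0.R0,T0.R1)
[TSO] allowed = {0/0 0/2 1/2}
claimed∖TSO = {1/0}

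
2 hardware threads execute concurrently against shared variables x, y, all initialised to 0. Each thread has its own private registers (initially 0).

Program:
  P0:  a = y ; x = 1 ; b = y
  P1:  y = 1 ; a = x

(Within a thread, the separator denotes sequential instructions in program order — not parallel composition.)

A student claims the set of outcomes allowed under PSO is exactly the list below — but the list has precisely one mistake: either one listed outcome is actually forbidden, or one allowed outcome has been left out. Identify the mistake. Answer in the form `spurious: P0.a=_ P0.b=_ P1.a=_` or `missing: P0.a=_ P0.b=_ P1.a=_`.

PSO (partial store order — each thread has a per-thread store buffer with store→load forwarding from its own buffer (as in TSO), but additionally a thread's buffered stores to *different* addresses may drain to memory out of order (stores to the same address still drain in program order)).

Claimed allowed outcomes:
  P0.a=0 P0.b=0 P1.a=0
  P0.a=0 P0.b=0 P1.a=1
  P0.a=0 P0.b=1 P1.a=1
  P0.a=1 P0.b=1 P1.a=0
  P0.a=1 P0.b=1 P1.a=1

missing: P0.a=0 P0.b=1 P1.a=0

outcome vector order: (P0.a,P0.b,P1.a)
[PSO] allowed = {(0,0,0) (0,0,1) (0,1,0) (0,1,1) (1,1,0) (1,1,1)}
PSO∖claimed = {(0,1,0)}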